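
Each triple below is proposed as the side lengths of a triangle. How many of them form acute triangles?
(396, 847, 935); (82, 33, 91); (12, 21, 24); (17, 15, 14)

2

(396,847,935): 396²+847² = 874225 = 935² → right
(82,33,91): 33²+82² = 7813 < 8281 = 91² → obtuse
(12,21,24): 12²+21² = 585 > 576 = 24² → acute
(17,15,14): 14²+15² = 421 > 289 = 17² → acute
2 of the 4 are acute.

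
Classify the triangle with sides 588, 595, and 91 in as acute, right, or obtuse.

Compare the square of the longest side to the sum of squares of the other two: 91² + 588² = 354025 = 595².

right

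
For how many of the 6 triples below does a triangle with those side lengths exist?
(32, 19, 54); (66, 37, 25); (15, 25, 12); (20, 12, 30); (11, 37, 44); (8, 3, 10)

4

(19,32,54): 19+32 ≤ 54 → not valid
(25,37,66): 25+37 ≤ 66 → not valid
(12,15,25): 12+15 > 25 → valid
(12,20,30): 12+20 > 30 → valid
(11,37,44): 11+37 > 44 → valid
(3,8,10): 3+8 > 10 → valid
4 of the 6 triples form a triangle.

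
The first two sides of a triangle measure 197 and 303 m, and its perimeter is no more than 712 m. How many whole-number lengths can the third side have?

106

Triangle inequality: 106 < x < 500. Perimeter ≤ 712 gives x ≤ 712 − 197 − 303 = 212.
So 106 < x ≤ 212; integers 107 through 212: 106 values.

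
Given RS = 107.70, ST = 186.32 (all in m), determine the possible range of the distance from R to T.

By the triangle inequality, |107.70 − 186.32| ≤ RT ≤ 107.70 + 186.32.

78.62 ≤ RT ≤ 294.02 m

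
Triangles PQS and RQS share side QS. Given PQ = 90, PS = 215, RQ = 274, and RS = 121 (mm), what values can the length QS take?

From triangle PQS: |90 − 215| < QS < 90 + 215, i.e. 125 < QS < 305.
From triangle RQS: 153 < QS < 395.
Both must hold, so QS lies in the intersection.

153 < QS < 305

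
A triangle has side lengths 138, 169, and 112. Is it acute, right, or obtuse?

Compare the square of the longest side to the sum of squares of the other two: 112² + 138² = 31588 > 28561 = 169².

acute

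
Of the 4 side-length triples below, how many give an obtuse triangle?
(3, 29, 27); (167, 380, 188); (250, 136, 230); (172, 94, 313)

1

(3,29,27): 3²+27² = 738 < 841 = 29² → obtuse
(167,380,188): 167+188 ≤ 380, not a triangle
(250,136,230): 136²+230² = 71396 > 62500 = 250² → acute
(172,94,313): 94+172 ≤ 313, not a triangle
1 of the 4 is obtuse.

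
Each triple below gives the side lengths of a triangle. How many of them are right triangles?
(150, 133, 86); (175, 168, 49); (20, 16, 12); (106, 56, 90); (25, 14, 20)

(150,133,86): 86²+133² = 25085 > 22500 = 150² → acute
(175,168,49): 49²+168² = 30625 = 175² → right
(20,16,12): 12²+16² = 400 = 20² → right
(106,56,90): 56²+90² = 11236 = 106² → right
(25,14,20): 14²+20² = 596 < 625 = 25² → obtuse
3 of the 5 are right.

3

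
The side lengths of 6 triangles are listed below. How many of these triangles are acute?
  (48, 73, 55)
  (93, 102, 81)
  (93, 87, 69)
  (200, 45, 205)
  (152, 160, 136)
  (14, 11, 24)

(48,73,55): 48²+55² = 5329 = 73² → right
(93,102,81): 81²+93² = 15210 > 10404 = 102² → acute
(93,87,69): 69²+87² = 12330 > 8649 = 93² → acute
(200,45,205): 45²+200² = 42025 = 205² → right
(152,160,136): 136²+152² = 41600 > 25600 = 160² → acute
(14,11,24): 11²+14² = 317 < 576 = 24² → obtuse
3 of the 6 are acute.

3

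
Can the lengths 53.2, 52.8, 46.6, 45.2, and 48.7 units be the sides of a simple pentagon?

Yes

A pentagon exists iff every side is shorter than the sum of the others — equivalently, the longest side is less than the sum of the rest.
Longest side 53.2 < 193.3 (sum of the remaining 4), so yes.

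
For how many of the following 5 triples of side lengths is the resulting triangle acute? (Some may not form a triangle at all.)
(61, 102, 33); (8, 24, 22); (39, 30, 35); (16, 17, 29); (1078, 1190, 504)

(61,102,33): 33+61 ≤ 102, not a triangle
(8,24,22): 8²+22² = 548 < 576 = 24² → obtuse
(39,30,35): 30²+35² = 2125 > 1521 = 39² → acute
(16,17,29): 16²+17² = 545 < 841 = 29² → obtuse
(1078,1190,504): 504²+1078² = 1416100 = 1190² → right
1 of the 5 is acute.

1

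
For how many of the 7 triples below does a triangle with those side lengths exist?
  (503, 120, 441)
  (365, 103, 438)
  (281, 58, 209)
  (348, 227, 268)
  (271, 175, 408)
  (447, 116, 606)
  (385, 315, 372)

5

(120,441,503): 120+441 > 503 → valid
(103,365,438): 103+365 > 438 → valid
(58,209,281): 58+209 ≤ 281 → not valid
(227,268,348): 227+268 > 348 → valid
(175,271,408): 175+271 > 408 → valid
(116,447,606): 116+447 ≤ 606 → not valid
(315,372,385): 315+372 > 385 → valid
5 of the 7 triples form a triangle.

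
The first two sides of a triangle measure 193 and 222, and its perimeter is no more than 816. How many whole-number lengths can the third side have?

Triangle inequality: 29 < x < 415. Perimeter ≤ 816 gives x ≤ 816 − 193 − 222 = 401.
So 29 < x ≤ 401; integers 30 through 401: 372 values.

372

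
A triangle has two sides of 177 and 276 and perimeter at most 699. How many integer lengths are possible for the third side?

Triangle inequality: 99 < x < 453. Perimeter ≤ 699 gives x ≤ 699 − 177 − 276 = 246.
So 99 < x ≤ 246; integers 100 through 246: 147 values.

147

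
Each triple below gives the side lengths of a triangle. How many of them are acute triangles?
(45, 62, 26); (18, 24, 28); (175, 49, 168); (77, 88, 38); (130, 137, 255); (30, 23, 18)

(45,62,26): 26²+45² = 2701 < 3844 = 62² → obtuse
(18,24,28): 18²+24² = 900 > 784 = 28² → acute
(175,49,168): 49²+168² = 30625 = 175² → right
(77,88,38): 38²+77² = 7373 < 7744 = 88² → obtuse
(130,137,255): 130²+137² = 35669 < 65025 = 255² → obtuse
(30,23,18): 18²+23² = 853 < 900 = 30² → obtuse
1 of the 6 is acute.

1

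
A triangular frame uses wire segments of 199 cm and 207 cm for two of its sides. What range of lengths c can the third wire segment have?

8 < c < 406

By the triangle inequality, c must be less than 199 + 207 = 406 and greater than |199 − 207| = 8.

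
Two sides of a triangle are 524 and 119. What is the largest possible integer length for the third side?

The third side must be strictly less than 524 + 119 = 643.
The largest integer below 643 is 642.

642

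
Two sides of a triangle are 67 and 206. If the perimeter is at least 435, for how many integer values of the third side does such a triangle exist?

111

Triangle inequality: 139 < x < 273. Perimeter ≥ 435 gives x ≥ 435 − 67 − 206 = 162.
So 162 ≤ x < 273; integers 162 through 272: 111 values.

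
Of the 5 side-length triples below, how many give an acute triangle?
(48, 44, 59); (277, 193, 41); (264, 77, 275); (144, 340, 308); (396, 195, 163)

(48,44,59): 44²+48² = 4240 > 3481 = 59² → acute
(277,193,41): 41+193 ≤ 277, not a triangle
(264,77,275): 77²+264² = 75625 = 275² → right
(144,340,308): 144²+308² = 115600 = 340² → right
(396,195,163): 163+195 ≤ 396, not a triangle
1 of the 5 is acute.

1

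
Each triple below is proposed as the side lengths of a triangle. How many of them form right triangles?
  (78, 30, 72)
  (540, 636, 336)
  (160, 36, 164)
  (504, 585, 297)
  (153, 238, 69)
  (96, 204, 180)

5

(78,30,72): 30²+72² = 6084 = 78² → right
(540,636,336): 336²+540² = 404496 = 636² → right
(160,36,164): 36²+160² = 26896 = 164² → right
(504,585,297): 297²+504² = 342225 = 585² → right
(153,238,69): 69+153 ≤ 238, not a triangle
(96,204,180): 96²+180² = 41616 = 204² → right
5 of the 6 are right.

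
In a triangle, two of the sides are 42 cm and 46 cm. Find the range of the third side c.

4 < c < 88

By the triangle inequality, c must be less than 42 + 46 = 88 and greater than |42 − 46| = 4.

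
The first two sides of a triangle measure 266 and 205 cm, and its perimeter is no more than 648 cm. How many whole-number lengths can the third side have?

Triangle inequality: 61 < x < 471. Perimeter ≤ 648 gives x ≤ 648 − 266 − 205 = 177.
So 61 < x ≤ 177; integers 62 through 177: 116 values.

116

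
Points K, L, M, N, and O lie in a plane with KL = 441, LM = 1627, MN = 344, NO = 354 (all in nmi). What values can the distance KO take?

The maximum is all hops collinear in one direction: 441 + 1627 + 344 + 354 = 2766.
The longest hop is 1627; the others sum to 1139. Folding the others back against it leaves at least 1627 − 1139 = 488.

488 ≤ KO ≤ 2766 nmi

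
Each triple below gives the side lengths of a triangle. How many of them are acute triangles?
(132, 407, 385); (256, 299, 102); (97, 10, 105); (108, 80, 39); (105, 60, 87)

(132,407,385): 132²+385² = 165649 = 407² → right
(256,299,102): 102²+256² = 75940 < 89401 = 299² → obtuse
(97,10,105): 10²+97² = 9509 < 11025 = 105² → obtuse
(108,80,39): 39²+80² = 7921 < 11664 = 108² → obtuse
(105,60,87): 60²+87² = 11169 > 11025 = 105² → acute
1 of the 5 is acute.

1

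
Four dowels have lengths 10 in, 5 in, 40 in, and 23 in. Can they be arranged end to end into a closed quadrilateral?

For a quadrilateral, each side must be shorter than the sum of the others.
Here the longest side is 40, but the remaining 3 sides sum to only 38.

No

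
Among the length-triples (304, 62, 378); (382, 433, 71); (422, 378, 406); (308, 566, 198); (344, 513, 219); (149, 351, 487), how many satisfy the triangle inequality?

4

(62,304,378): 62+304 ≤ 378 → not valid
(71,382,433): 71+382 > 433 → valid
(378,406,422): 378+406 > 422 → valid
(198,308,566): 198+308 ≤ 566 → not valid
(219,344,513): 219+344 > 513 → valid
(149,351,487): 149+351 > 487 → valid
4 of the 6 triples form a triangle.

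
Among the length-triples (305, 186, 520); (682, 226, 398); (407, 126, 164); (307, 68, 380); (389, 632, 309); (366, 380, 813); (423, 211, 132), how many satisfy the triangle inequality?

1

(186,305,520): 186+305 ≤ 520 → not valid
(226,398,682): 226+398 ≤ 682 → not valid
(126,164,407): 126+164 ≤ 407 → not valid
(68,307,380): 68+307 ≤ 380 → not valid
(309,389,632): 309+389 > 632 → valid
(366,380,813): 366+380 ≤ 813 → not valid
(132,211,423): 132+211 ≤ 423 → not valid
1 of the 7 triples forms a triangle.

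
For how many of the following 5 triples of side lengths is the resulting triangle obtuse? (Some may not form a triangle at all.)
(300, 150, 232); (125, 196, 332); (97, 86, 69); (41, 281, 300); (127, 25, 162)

(300,150,232): 150²+232² = 76324 < 90000 = 300² → obtuse
(125,196,332): 125+196 ≤ 332, not a triangle
(97,86,69): 69²+86² = 12157 > 9409 = 97² → acute
(41,281,300): 41²+281² = 80642 < 90000 = 300² → obtuse
(127,25,162): 25+127 ≤ 162, not a triangle
2 of the 5 are obtuse.

2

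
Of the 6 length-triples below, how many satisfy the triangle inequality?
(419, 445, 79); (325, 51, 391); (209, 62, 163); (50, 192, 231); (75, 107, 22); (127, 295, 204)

(79,419,445): 79+419 > 445 → valid
(51,325,391): 51+325 ≤ 391 → not valid
(62,163,209): 62+163 > 209 → valid
(50,192,231): 50+192 > 231 → valid
(22,75,107): 22+75 ≤ 107 → not valid
(127,204,295): 127+204 > 295 → valid
4 of the 6 triples form a triangle.

4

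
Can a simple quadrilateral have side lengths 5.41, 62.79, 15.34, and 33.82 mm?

No

For a quadrilateral, each side must be shorter than the sum of the others.
Here the longest side is 62.79, but the remaining 3 sides sum to only 54.57.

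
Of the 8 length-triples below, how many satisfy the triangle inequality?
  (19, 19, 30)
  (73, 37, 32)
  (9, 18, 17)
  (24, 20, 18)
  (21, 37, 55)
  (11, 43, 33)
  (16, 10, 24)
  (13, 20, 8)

(19,19,30): 19+19 > 30 → valid
(32,37,73): 32+37 ≤ 73 → not valid
(9,17,18): 9+17 > 18 → valid
(18,20,24): 18+20 > 24 → valid
(21,37,55): 21+37 > 55 → valid
(11,33,43): 11+33 > 43 → valid
(10,16,24): 10+16 > 24 → valid
(8,13,20): 8+13 > 20 → valid
7 of the 8 triples form a triangle.

7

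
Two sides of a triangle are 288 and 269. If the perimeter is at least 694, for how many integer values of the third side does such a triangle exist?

Triangle inequality: 19 < x < 557. Perimeter ≥ 694 gives x ≥ 694 − 288 − 269 = 137.
So 137 ≤ x < 557; integers 137 through 556: 420 values.

420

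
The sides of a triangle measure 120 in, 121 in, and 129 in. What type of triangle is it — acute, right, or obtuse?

Compare the square of the longest side to the sum of squares of the other two: 120² + 121² = 29041 > 16641 = 129².

acute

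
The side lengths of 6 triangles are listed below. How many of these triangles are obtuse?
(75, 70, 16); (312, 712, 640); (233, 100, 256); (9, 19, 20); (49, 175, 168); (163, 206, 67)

3

(75,70,16): 16²+70² = 5156 < 5625 = 75² → obtuse
(312,712,640): 312²+640² = 506944 = 712² → right
(233,100,256): 100²+233² = 64289 < 65536 = 256² → obtuse
(9,19,20): 9²+19² = 442 > 400 = 20² → acute
(49,175,168): 49²+168² = 30625 = 175² → right
(163,206,67): 67²+163² = 31058 < 42436 = 206² → obtuse
3 of the 6 are obtuse.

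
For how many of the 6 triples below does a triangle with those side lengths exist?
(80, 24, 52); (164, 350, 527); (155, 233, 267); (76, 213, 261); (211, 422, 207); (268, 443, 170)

(24,52,80): 24+52 ≤ 80 → not valid
(164,350,527): 164+350 ≤ 527 → not valid
(155,233,267): 155+233 > 267 → valid
(76,213,261): 76+213 > 261 → valid
(207,211,422): 207+211 ≤ 422 → not valid
(170,268,443): 170+268 ≤ 443 → not valid
2 of the 6 triples form a triangle.

2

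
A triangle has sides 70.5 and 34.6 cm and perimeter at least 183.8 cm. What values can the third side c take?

78.7 ≤ c < 105.1

Triangle inequality alone gives 35.9 < c < 105.1.
The perimeter condition gives c ≥ 183.8 − 70.5 − 34.6 = 78.7.
Intersecting the two: 78.7 ≤ c < 105.1.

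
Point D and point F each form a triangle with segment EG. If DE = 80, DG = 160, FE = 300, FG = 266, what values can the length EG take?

80 < EG < 240

From triangle DEG: |80 − 160| < EG < 80 + 160, i.e. 80 < EG < 240.
From triangle FEG: 34 < EG < 566.
Both must hold, so EG lies in the intersection.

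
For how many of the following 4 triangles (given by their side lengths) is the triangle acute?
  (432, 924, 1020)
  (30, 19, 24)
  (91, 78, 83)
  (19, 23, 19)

(432,924,1020): 432²+924² = 1040400 = 1020² → right
(30,19,24): 19²+24² = 937 > 900 = 30² → acute
(91,78,83): 78²+83² = 12973 > 8281 = 91² → acute
(19,23,19): 19²+19² = 722 > 529 = 23² → acute
3 of the 4 are acute.

3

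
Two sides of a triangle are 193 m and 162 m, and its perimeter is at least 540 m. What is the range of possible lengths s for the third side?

185 ≤ s < 355

Triangle inequality alone gives 31 < s < 355.
The perimeter condition gives s ≥ 540 − 193 − 162 = 185.
Intersecting the two: 185 ≤ s < 355.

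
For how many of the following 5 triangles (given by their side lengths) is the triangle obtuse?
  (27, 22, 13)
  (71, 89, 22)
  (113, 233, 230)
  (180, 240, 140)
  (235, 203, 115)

4

(27,22,13): 13²+22² = 653 < 729 = 27² → obtuse
(71,89,22): 22²+71² = 5525 < 7921 = 89² → obtuse
(113,233,230): 113²+230² = 65669 > 54289 = 233² → acute
(180,240,140): 140²+180² = 52000 < 57600 = 240² → obtuse
(235,203,115): 115²+203² = 54434 < 55225 = 235² → obtuse
4 of the 5 are obtuse.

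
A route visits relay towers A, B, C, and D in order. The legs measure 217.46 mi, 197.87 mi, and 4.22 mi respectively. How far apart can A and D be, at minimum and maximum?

15.37 ≤ AD ≤ 419.55 mi

The maximum is all hops collinear in one direction: 217.46 + 197.87 + 4.22 = 419.55.
The longest hop is 217.46; the others sum to 202.09. Folding the others back against it leaves at least 217.46 − 202.09 = 15.37.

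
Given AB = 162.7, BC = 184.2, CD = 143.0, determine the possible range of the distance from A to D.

0 ≤ AD ≤ 489.9

The maximum is all hops collinear in one direction: 162.7 + 184.2 + 143.0 = 489.9.
The longest hop is 184.2; the others sum to 305.7. Since 184.2 ≤ 305.7, the path can fold back on itself completely, so the minimum distance is 0.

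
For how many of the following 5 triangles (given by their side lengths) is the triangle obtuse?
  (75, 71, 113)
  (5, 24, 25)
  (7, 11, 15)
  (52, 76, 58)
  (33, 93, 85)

(75,71,113): 71²+75² = 10666 < 12769 = 113² → obtuse
(5,24,25): 5²+24² = 601 < 625 = 25² → obtuse
(7,11,15): 7²+11² = 170 < 225 = 15² → obtuse
(52,76,58): 52²+58² = 6068 > 5776 = 76² → acute
(33,93,85): 33²+85² = 8314 < 8649 = 93² → obtuse
4 of the 5 are obtuse.

4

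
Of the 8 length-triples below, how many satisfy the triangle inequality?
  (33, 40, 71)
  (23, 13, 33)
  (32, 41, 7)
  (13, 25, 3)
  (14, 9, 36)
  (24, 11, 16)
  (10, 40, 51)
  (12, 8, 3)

(33,40,71): 33+40 > 71 → valid
(13,23,33): 13+23 > 33 → valid
(7,32,41): 7+32 ≤ 41 → not valid
(3,13,25): 3+13 ≤ 25 → not valid
(9,14,36): 9+14 ≤ 36 → not valid
(11,16,24): 11+16 > 24 → valid
(10,40,51): 10+40 ≤ 51 → not valid
(3,8,12): 3+8 ≤ 12 → not valid
3 of the 8 triples form a triangle.

3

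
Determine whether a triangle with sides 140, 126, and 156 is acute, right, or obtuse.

Compare the square of the longest side to the sum of squares of the other two: 126² + 140² = 35476 > 24336 = 156².

acute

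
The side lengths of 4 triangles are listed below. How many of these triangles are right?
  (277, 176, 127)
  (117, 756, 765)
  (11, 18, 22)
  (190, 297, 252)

1

(277,176,127): 127²+176² = 47105 < 76729 = 277² → obtuse
(117,756,765): 117²+756² = 585225 = 765² → right
(11,18,22): 11²+18² = 445 < 484 = 22² → obtuse
(190,297,252): 190²+252² = 99604 > 88209 = 297² → acute
1 of the 4 is right.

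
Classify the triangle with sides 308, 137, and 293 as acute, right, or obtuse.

Compare the square of the longest side to the sum of squares of the other two: 137² + 293² = 104618 > 94864 = 308².

acute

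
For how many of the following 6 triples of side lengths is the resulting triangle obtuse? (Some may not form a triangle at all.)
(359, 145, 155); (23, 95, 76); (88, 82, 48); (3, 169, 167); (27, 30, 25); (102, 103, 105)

(359,145,155): 145+155 ≤ 359, not a triangle
(23,95,76): 23²+76² = 6305 < 9025 = 95² → obtuse
(88,82,48): 48²+82² = 9028 > 7744 = 88² → acute
(3,169,167): 3²+167² = 27898 < 28561 = 169² → obtuse
(27,30,25): 25²+27² = 1354 > 900 = 30² → acute
(102,103,105): 102²+103² = 21013 > 11025 = 105² → acute
2 of the 6 are obtuse.

2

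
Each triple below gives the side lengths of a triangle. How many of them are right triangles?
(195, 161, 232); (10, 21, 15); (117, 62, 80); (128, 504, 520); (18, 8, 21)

1

(195,161,232): 161²+195² = 63946 > 53824 = 232² → acute
(10,21,15): 10²+15² = 325 < 441 = 21² → obtuse
(117,62,80): 62²+80² = 10244 < 13689 = 117² → obtuse
(128,504,520): 128²+504² = 270400 = 520² → right
(18,8,21): 8²+18² = 388 < 441 = 21² → obtuse
1 of the 5 is right.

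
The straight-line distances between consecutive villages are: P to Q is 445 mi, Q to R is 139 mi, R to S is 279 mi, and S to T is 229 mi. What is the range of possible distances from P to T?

0 ≤ PT ≤ 1092 mi

The maximum is all hops collinear in one direction: 445 + 139 + 279 + 229 = 1092.
The longest hop is 445; the others sum to 647. Since 445 ≤ 647, the path can fold back on itself completely, so the minimum distance is 0.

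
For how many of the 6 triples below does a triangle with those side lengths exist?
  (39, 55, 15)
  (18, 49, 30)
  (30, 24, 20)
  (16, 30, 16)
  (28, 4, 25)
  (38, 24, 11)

(15,39,55): 15+39 ≤ 55 → not valid
(18,30,49): 18+30 ≤ 49 → not valid
(20,24,30): 20+24 > 30 → valid
(16,16,30): 16+16 > 30 → valid
(4,25,28): 4+25 > 28 → valid
(11,24,38): 11+24 ≤ 38 → not valid
3 of the 6 triples form a triangle.

3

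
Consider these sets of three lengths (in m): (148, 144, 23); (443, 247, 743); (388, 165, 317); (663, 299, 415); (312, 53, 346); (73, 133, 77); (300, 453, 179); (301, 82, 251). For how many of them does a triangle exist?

(23,144,148): 23+144 > 148 → valid
(247,443,743): 247+443 ≤ 743 → not valid
(165,317,388): 165+317 > 388 → valid
(299,415,663): 299+415 > 663 → valid
(53,312,346): 53+312 > 346 → valid
(73,77,133): 73+77 > 133 → valid
(179,300,453): 179+300 > 453 → valid
(82,251,301): 82+251 > 301 → valid
7 of the 8 triples form a triangle.

7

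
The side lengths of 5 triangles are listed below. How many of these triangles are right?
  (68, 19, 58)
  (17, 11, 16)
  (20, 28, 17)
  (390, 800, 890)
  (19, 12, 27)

1

(68,19,58): 19²+58² = 3725 < 4624 = 68² → obtuse
(17,11,16): 11²+16² = 377 > 289 = 17² → acute
(20,28,17): 17²+20² = 689 < 784 = 28² → obtuse
(390,800,890): 390²+800² = 792100 = 890² → right
(19,12,27): 12²+19² = 505 < 729 = 27² → obtuse
1 of the 5 is right.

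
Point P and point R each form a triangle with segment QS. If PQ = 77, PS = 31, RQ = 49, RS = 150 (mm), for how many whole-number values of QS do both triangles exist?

From triangle PQS: 46 < QS < 108.
From triangle RQS: 101 < QS < 199.
Intersection: 101 < QS < 108, so integers 102 through 107: 6 values.

6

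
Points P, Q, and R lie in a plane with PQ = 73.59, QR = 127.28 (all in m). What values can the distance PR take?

By the triangle inequality, |73.59 − 127.28| ≤ PR ≤ 73.59 + 127.28.

53.69 ≤ PR ≤ 200.87 m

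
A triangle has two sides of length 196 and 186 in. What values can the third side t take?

By the triangle inequality, t must be less than 196 + 186 = 382 and greater than |196 − 186| = 10.

10 < t < 382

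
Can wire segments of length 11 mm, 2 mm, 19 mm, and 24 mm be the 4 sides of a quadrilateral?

Yes

A quadrilateral exists iff every side is shorter than the sum of the others — equivalently, the longest side is less than the sum of the rest.
Longest side 24 < 32 (sum of the remaining 3), so yes.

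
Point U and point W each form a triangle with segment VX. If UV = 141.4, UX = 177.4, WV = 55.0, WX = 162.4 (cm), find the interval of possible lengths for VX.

107.4 < VX < 217.4

From triangle UVX: |141.4 − 177.4| < VX < 141.4 + 177.4, i.e. 36.0 < VX < 318.8.
From triangle WVX: 107.4 < VX < 217.4.
Both must hold, so VX lies in the intersection.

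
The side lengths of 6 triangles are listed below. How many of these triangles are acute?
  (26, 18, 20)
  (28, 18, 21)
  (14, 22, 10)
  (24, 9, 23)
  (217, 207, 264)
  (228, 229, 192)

4

(26,18,20): 18²+20² = 724 > 676 = 26² → acute
(28,18,21): 18²+21² = 765 < 784 = 28² → obtuse
(14,22,10): 10²+14² = 296 < 484 = 22² → obtuse
(24,9,23): 9²+23² = 610 > 576 = 24² → acute
(217,207,264): 207²+217² = 89938 > 69696 = 264² → acute
(228,229,192): 192²+228² = 88848 > 52441 = 229² → acute
4 of the 6 are acute.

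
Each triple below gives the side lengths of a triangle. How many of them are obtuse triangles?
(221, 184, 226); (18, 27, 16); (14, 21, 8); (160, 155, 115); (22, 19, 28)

2

(221,184,226): 184²+221² = 82697 > 51076 = 226² → acute
(18,27,16): 16²+18² = 580 < 729 = 27² → obtuse
(14,21,8): 8²+14² = 260 < 441 = 21² → obtuse
(160,155,115): 115²+155² = 37250 > 25600 = 160² → acute
(22,19,28): 19²+22² = 845 > 784 = 28² → acute
2 of the 5 are obtuse.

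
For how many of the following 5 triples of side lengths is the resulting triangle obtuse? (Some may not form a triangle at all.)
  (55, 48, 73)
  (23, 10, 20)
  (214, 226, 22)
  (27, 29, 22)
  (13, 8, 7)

3

(55,48,73): 48²+55² = 5329 = 73² → right
(23,10,20): 10²+20² = 500 < 529 = 23² → obtuse
(214,226,22): 22²+214² = 46280 < 51076 = 226² → obtuse
(27,29,22): 22²+27² = 1213 > 841 = 29² → acute
(13,8,7): 7²+8² = 113 < 169 = 13² → obtuse
3 of the 5 are obtuse.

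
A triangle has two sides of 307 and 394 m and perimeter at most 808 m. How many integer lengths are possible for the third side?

20

Triangle inequality: 87 < x < 701. Perimeter ≤ 808 gives x ≤ 808 − 307 − 394 = 107.
So 87 < x ≤ 107; integers 88 through 107: 20 values.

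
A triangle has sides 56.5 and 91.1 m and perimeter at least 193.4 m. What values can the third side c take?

Triangle inequality alone gives 34.6 < c < 147.6.
The perimeter condition gives c ≥ 193.4 − 56.5 − 91.1 = 45.8.
Intersecting the two: 45.8 ≤ c < 147.6.

45.8 ≤ c < 147.6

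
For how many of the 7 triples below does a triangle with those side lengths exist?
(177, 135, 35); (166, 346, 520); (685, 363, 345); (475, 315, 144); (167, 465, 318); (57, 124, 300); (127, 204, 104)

(35,135,177): 35+135 ≤ 177 → not valid
(166,346,520): 166+346 ≤ 520 → not valid
(345,363,685): 345+363 > 685 → valid
(144,315,475): 144+315 ≤ 475 → not valid
(167,318,465): 167+318 > 465 → valid
(57,124,300): 57+124 ≤ 300 → not valid
(104,127,204): 104+127 > 204 → valid
3 of the 7 triples form a triangle.

3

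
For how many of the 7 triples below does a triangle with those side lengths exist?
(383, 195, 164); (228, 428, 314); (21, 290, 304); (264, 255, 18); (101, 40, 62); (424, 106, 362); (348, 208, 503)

6

(164,195,383): 164+195 ≤ 383 → not valid
(228,314,428): 228+314 > 428 → valid
(21,290,304): 21+290 > 304 → valid
(18,255,264): 18+255 > 264 → valid
(40,62,101): 40+62 > 101 → valid
(106,362,424): 106+362 > 424 → valid
(208,348,503): 208+348 > 503 → valid
6 of the 7 triples form a triangle.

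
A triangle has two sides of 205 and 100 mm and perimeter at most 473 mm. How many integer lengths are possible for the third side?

Triangle inequality: 105 < x < 305. Perimeter ≤ 473 gives x ≤ 473 − 205 − 100 = 168.
So 105 < x ≤ 168; integers 106 through 168: 63 values.

63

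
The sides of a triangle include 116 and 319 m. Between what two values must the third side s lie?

203 < s < 435 (m)

By the triangle inequality, s must be less than 116 + 319 = 435 and greater than |116 − 319| = 203.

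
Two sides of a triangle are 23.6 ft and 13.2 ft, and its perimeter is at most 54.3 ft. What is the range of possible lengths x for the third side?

Triangle inequality alone gives 10.4 < x < 36.8.
The perimeter condition gives x ≤ 54.3 − 23.6 − 13.2 = 17.5.
Intersecting the two: 10.4 < x ≤ 17.5.

10.4 < x ≤ 17.5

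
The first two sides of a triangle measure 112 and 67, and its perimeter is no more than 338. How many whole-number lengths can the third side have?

114

Triangle inequality: 45 < x < 179. Perimeter ≤ 338 gives x ≤ 338 − 112 − 67 = 159.
So 45 < x ≤ 159; integers 46 through 159: 114 values.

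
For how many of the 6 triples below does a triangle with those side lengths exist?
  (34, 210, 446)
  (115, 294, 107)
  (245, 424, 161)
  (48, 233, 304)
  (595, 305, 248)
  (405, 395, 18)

1

(34,210,446): 34+210 ≤ 446 → not valid
(107,115,294): 107+115 ≤ 294 → not valid
(161,245,424): 161+245 ≤ 424 → not valid
(48,233,304): 48+233 ≤ 304 → not valid
(248,305,595): 248+305 ≤ 595 → not valid
(18,395,405): 18+395 > 405 → valid
1 of the 6 triples forms a triangle.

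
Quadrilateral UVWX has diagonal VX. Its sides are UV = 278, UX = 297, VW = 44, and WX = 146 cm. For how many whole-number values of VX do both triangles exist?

87

From triangle UVX: 19 < VX < 575.
From triangle WVX: 102 < VX < 190.
Intersection: 102 < VX < 190, so integers 103 through 189: 87 values.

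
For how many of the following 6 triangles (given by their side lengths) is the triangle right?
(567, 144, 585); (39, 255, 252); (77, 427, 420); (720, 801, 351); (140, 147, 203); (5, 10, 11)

5

(567,144,585): 144²+567² = 342225 = 585² → right
(39,255,252): 39²+252² = 65025 = 255² → right
(77,427,420): 77²+420² = 182329 = 427² → right
(720,801,351): 351²+720² = 641601 = 801² → right
(140,147,203): 140²+147² = 41209 = 203² → right
(5,10,11): 5²+10² = 125 > 121 = 11² → acute
5 of the 6 are right.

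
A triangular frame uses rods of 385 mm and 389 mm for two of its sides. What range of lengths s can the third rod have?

4 < s < 774

By the triangle inequality, s must be less than 385 + 389 = 774 and greater than |385 − 389| = 4.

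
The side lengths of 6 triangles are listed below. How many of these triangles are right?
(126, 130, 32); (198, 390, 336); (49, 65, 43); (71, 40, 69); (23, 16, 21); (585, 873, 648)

3

(126,130,32): 32²+126² = 16900 = 130² → right
(198,390,336): 198²+336² = 152100 = 390² → right
(49,65,43): 43²+49² = 4250 > 4225 = 65² → acute
(71,40,69): 40²+69² = 6361 > 5041 = 71² → acute
(23,16,21): 16²+21² = 697 > 529 = 23² → acute
(585,873,648): 585²+648² = 762129 = 873² → right
3 of the 6 are right.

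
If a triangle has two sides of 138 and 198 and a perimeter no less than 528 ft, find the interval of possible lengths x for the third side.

192 ≤ x < 336

Triangle inequality alone gives 60 < x < 336.
The perimeter condition gives x ≥ 528 − 138 − 198 = 192.
Intersecting the two: 192 ≤ x < 336.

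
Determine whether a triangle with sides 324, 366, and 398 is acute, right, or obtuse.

Compare the square of the longest side to the sum of squares of the other two: 324² + 366² = 238932 > 158404 = 398².

acute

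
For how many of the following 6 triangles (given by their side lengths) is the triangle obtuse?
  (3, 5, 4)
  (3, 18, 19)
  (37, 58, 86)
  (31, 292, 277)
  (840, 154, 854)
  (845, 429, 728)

(3,5,4): 3²+4² = 25 = 5² → right
(3,18,19): 3²+18² = 333 < 361 = 19² → obtuse
(37,58,86): 37²+58² = 4733 < 7396 = 86² → obtuse
(31,292,277): 31²+277² = 77690 < 85264 = 292² → obtuse
(840,154,854): 154²+840² = 729316 = 854² → right
(845,429,728): 429²+728² = 714025 = 845² → right
3 of the 6 are obtuse.

3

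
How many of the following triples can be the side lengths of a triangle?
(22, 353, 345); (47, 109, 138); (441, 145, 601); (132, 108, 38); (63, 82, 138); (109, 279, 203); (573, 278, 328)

6

(22,345,353): 22+345 > 353 → valid
(47,109,138): 47+109 > 138 → valid
(145,441,601): 145+441 ≤ 601 → not valid
(38,108,132): 38+108 > 132 → valid
(63,82,138): 63+82 > 138 → valid
(109,203,279): 109+203 > 279 → valid
(278,328,573): 278+328 > 573 → valid
6 of the 7 triples form a triangle.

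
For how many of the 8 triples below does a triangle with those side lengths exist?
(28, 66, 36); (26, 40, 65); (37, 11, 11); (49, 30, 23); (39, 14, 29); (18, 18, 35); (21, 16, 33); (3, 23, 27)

(28,36,66): 28+36 ≤ 66 → not valid
(26,40,65): 26+40 > 65 → valid
(11,11,37): 11+11 ≤ 37 → not valid
(23,30,49): 23+30 > 49 → valid
(14,29,39): 14+29 > 39 → valid
(18,18,35): 18+18 > 35 → valid
(16,21,33): 16+21 > 33 → valid
(3,23,27): 3+23 ≤ 27 → not valid
5 of the 8 triples form a triangle.

5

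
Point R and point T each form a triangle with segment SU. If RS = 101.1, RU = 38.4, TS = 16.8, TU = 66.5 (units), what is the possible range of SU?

From triangle RSU: |101.1 − 38.4| < SU < 101.1 + 38.4, i.e. 62.7 < SU < 139.5.
From triangle TSU: 49.7 < SU < 83.3.
Both must hold, so SU lies in the intersection.

62.7 < SU < 83.3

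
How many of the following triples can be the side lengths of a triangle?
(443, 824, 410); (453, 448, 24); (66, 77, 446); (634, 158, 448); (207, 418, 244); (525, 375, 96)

(410,443,824): 410+443 > 824 → valid
(24,448,453): 24+448 > 453 → valid
(66,77,446): 66+77 ≤ 446 → not valid
(158,448,634): 158+448 ≤ 634 → not valid
(207,244,418): 207+244 > 418 → valid
(96,375,525): 96+375 ≤ 525 → not valid
3 of the 6 triples form a triangle.

3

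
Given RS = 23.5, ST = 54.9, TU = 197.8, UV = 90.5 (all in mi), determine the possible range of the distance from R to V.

28.9 ≤ RV ≤ 366.7 mi

The maximum is all hops collinear in one direction: 23.5 + 54.9 + 197.8 + 90.5 = 366.7.
The longest hop is 197.8; the others sum to 168.9. Folding the others back against it leaves at least 197.8 − 168.9 = 28.9.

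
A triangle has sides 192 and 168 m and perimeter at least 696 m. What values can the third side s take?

Triangle inequality alone gives 24 < s < 360.
The perimeter condition gives s ≥ 696 − 192 − 168 = 336.
Intersecting the two: 336 ≤ s < 360.

336 ≤ s < 360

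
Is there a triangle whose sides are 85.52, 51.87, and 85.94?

The longest side is 85.94, and the other two sum to 137.39.
Since 137.39 > 85.94, the triangle inequality holds.

Yes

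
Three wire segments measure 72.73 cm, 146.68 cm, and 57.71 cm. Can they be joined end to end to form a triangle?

The longest side is 146.68, but the other two sum to only 130.44.
130.44 < 146.68, so the triangle inequality fails.

No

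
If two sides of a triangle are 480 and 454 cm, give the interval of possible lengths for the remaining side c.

By the triangle inequality, c must be less than 480 + 454 = 934 and greater than |480 − 454| = 26.

26 < c < 934 (cm)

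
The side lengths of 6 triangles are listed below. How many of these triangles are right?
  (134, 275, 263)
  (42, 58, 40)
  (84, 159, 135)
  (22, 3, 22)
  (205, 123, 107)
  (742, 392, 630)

(134,275,263): 134²+263² = 87125 > 75625 = 275² → acute
(42,58,40): 40²+42² = 3364 = 58² → right
(84,159,135): 84²+135² = 25281 = 159² → right
(22,3,22): 3²+22² = 493 > 484 = 22² → acute
(205,123,107): 107²+123² = 26578 < 42025 = 205² → obtuse
(742,392,630): 392²+630² = 550564 = 742² → right
3 of the 6 are right.

3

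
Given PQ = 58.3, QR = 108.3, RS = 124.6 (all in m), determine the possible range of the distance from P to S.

The maximum is all hops collinear in one direction: 58.3 + 108.3 + 124.6 = 291.2.
The longest hop is 124.6; the others sum to 166.6. Since 124.6 ≤ 166.6, the path can fold back on itself completely, so the minimum distance is 0.

0 ≤ PS ≤ 291.2 m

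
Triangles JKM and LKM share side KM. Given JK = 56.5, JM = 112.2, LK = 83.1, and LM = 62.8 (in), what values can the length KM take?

From triangle JKM: |56.5 − 112.2| < KM < 56.5 + 112.2, i.e. 55.7 < KM < 168.7.
From triangle LKM: 20.3 < KM < 145.9.
Both must hold, so KM lies in the intersection.

55.7 < KM < 145.9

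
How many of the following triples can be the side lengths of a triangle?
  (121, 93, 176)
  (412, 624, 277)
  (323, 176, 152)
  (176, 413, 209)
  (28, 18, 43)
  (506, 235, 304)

(93,121,176): 93+121 > 176 → valid
(277,412,624): 277+412 > 624 → valid
(152,176,323): 152+176 > 323 → valid
(176,209,413): 176+209 ≤ 413 → not valid
(18,28,43): 18+28 > 43 → valid
(235,304,506): 235+304 > 506 → valid
5 of the 6 triples form a triangle.

5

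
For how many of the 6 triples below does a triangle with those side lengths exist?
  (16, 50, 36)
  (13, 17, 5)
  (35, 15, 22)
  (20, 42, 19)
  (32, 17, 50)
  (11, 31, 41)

(16,36,50): 16+36 > 50 → valid
(5,13,17): 5+13 > 17 → valid
(15,22,35): 15+22 > 35 → valid
(19,20,42): 19+20 ≤ 42 → not valid
(17,32,50): 17+32 ≤ 50 → not valid
(11,31,41): 11+31 > 41 → valid
4 of the 6 triples form a triangle.

4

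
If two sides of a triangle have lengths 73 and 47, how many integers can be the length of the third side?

The third side lies in the open interval (26, 120).
Integers from 27 to 119 inclusive: 119 − 27 + 1 = 93.

93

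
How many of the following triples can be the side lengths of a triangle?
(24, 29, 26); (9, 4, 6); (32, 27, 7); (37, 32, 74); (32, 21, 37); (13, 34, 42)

(24,26,29): 24+26 > 29 → valid
(4,6,9): 4+6 > 9 → valid
(7,27,32): 7+27 > 32 → valid
(32,37,74): 32+37 ≤ 74 → not valid
(21,32,37): 21+32 > 37 → valid
(13,34,42): 13+34 > 42 → valid
5 of the 6 triples form a triangle.

5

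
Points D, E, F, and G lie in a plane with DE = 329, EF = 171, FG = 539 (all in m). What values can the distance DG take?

39 ≤ DG ≤ 1039 m

The maximum is all hops collinear in one direction: 329 + 171 + 539 = 1039.
The longest hop is 539; the others sum to 500. Folding the others back against it leaves at least 539 − 500 = 39.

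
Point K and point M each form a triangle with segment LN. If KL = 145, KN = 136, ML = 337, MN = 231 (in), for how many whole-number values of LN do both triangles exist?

174

From triangle KLN: 9 < LN < 281.
From triangle MLN: 106 < LN < 568.
Intersection: 106 < LN < 281, so integers 107 through 280: 174 values.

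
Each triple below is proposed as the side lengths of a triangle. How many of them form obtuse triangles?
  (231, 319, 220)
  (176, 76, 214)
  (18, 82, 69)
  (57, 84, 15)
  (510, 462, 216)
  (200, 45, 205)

2

(231,319,220): 220²+231² = 101761 = 319² → right
(176,76,214): 76²+176² = 36752 < 45796 = 214² → obtuse
(18,82,69): 18²+69² = 5085 < 6724 = 82² → obtuse
(57,84,15): 15+57 ≤ 84, not a triangle
(510,462,216): 216²+462² = 260100 = 510² → right
(200,45,205): 45²+200² = 42025 = 205² → right
2 of the 6 are obtuse.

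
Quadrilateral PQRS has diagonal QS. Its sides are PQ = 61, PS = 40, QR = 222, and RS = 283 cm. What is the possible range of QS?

61 < QS < 101

From triangle PQS: |61 − 40| < QS < 61 + 40, i.e. 21 < QS < 101.
From triangle RQS: 61 < QS < 505.
Both must hold, so QS lies in the intersection.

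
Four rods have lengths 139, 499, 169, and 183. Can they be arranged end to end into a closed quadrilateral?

For a quadrilateral, each side must be shorter than the sum of the others.
Here the longest side is 499, but the remaining 3 sides sum to only 491.

No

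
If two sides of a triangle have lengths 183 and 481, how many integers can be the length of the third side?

The third side lies in the open interval (298, 664).
Integers from 299 to 663 inclusive: 663 − 299 + 1 = 365.

365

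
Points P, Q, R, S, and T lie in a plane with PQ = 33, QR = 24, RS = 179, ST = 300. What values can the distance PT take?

The maximum is all hops collinear in one direction: 33 + 24 + 179 + 300 = 536.
The longest hop is 300; the others sum to 236. Folding the others back against it leaves at least 300 − 236 = 64.

64 ≤ PT ≤ 536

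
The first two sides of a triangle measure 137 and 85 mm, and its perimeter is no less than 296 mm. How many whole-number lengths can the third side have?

148

Triangle inequality: 52 < x < 222. Perimeter ≥ 296 gives x ≥ 296 − 137 − 85 = 74.
So 74 ≤ x < 222; integers 74 through 221: 148 values.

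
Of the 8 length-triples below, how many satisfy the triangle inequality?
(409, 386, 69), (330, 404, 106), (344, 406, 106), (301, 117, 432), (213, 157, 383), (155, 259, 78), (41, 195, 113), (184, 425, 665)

(69,386,409): 69+386 > 409 → valid
(106,330,404): 106+330 > 404 → valid
(106,344,406): 106+344 > 406 → valid
(117,301,432): 117+301 ≤ 432 → not valid
(157,213,383): 157+213 ≤ 383 → not valid
(78,155,259): 78+155 ≤ 259 → not valid
(41,113,195): 41+113 ≤ 195 → not valid
(184,425,665): 184+425 ≤ 665 → not valid
3 of the 8 triples form a triangle.

3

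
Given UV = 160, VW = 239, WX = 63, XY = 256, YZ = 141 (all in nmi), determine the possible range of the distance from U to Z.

0 ≤ UZ ≤ 859 nmi

The maximum is all hops collinear in one direction: 160 + 239 + 63 + 256 + 141 = 859.
The longest hop is 256; the others sum to 603. Since 256 ≤ 603, the path can fold back on itself completely, so the minimum distance is 0.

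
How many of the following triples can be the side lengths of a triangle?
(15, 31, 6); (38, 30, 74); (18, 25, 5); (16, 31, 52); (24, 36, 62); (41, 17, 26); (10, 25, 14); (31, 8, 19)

1

(6,15,31): 6+15 ≤ 31 → not valid
(30,38,74): 30+38 ≤ 74 → not valid
(5,18,25): 5+18 ≤ 25 → not valid
(16,31,52): 16+31 ≤ 52 → not valid
(24,36,62): 24+36 ≤ 62 → not valid
(17,26,41): 17+26 > 41 → valid
(10,14,25): 10+14 ≤ 25 → not valid
(8,19,31): 8+19 ≤ 31 → not valid
1 of the 8 triples forms a triangle.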